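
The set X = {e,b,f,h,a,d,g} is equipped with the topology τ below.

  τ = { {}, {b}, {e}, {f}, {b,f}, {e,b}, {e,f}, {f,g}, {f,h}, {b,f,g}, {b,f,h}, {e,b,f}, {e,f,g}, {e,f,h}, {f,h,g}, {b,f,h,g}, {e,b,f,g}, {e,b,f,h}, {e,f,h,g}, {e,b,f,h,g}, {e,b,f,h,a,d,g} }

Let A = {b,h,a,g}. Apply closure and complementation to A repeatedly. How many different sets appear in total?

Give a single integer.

8

complement {e,f,d}; its interior {e,f}; cl(A) = X∖{e,f} = {b,h,a,d,g}
With k = closure, c = complement:
  1. A     = {b,h,a,g}
  2. kA    = {b,h,a,d,g}
  3. cA    = {e,f,d}
  4. ckA   = {e,f}
  5. kcA   = {e,f,h,a,d,g}
  6. ckcA  = {b}
  7. kckcA = {b,a,d}
  8. ckckcA = {e,f,h,g}
k, c of each give nothing new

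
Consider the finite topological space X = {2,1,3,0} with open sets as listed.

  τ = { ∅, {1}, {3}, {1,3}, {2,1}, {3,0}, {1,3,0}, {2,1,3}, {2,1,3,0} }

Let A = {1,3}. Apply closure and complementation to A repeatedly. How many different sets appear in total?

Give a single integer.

4

closure: X∖int(X∖A) = X∖∅ = {2,1,3,0}
Let k=closure and c=complement:
  1. A     = {1,3}
  2. kA    = {2,1,3,0}
  3. cA    = {2,0}
  4. ckA   = ∅
— saturated at 4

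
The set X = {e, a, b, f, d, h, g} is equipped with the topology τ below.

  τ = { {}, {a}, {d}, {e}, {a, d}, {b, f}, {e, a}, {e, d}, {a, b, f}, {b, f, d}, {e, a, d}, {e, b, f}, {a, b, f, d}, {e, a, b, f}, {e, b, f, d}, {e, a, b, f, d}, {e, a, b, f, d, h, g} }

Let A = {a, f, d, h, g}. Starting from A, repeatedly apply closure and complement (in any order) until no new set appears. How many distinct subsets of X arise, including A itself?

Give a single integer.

X∖A={e, b}, int(X∖A)={e}, hence cl(A)={a, b, f, d, h, g}
Orbit (k=closure, c=complement):
  1. A     = {a, f, d, h, g}
  2. kA    = {a, b, f, d, h, g}
  3. cA    = {e, b}
  4. ckA   = {e}
  5. kcA   = {e, b, f, h, g}
  6. kckA  = {e, h, g}
  7. ckcA  = {a, d}
  8. ckckA = {a, b, f, d}
  9. kckcA = {a, d, h, g}
  10. ckckcA = {e, b, f}
(closed under both — stop)

10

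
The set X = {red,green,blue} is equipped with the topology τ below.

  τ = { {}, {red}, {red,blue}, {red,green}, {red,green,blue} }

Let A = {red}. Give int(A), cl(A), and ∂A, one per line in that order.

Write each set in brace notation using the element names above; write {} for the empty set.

open subsets of A: {}, {red}; so int(A) = {red}
closure: X∖int(X∖A) = X∖{} = {red,green,blue}
∂A = {red,green,blue} minus {red} = {green,blue}

int(A) = {red}
cl(A)  = {red,green,blue}
∂A     = {green,blue}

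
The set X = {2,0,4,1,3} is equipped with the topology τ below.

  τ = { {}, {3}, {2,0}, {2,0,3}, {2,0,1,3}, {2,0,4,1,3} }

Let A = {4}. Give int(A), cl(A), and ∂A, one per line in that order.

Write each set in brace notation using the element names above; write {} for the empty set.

U open, U⊆A: {}. int(A) = ⋃ = {}
X∖A={2,0,1,3}, int(X∖A)={2,0,1,3}, hence cl(A)={4}
∂A: remove int from cl → {4}

int(A) = {}
cl(A)  = {4}
∂A     = {4}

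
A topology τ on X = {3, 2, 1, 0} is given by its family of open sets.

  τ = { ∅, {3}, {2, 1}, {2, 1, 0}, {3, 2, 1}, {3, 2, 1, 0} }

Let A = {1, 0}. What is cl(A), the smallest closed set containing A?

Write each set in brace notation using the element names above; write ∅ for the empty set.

{2, 1, 0}

X∖A={3, 2}, int(X∖A)={3}, hence cl(A)={2, 1, 0}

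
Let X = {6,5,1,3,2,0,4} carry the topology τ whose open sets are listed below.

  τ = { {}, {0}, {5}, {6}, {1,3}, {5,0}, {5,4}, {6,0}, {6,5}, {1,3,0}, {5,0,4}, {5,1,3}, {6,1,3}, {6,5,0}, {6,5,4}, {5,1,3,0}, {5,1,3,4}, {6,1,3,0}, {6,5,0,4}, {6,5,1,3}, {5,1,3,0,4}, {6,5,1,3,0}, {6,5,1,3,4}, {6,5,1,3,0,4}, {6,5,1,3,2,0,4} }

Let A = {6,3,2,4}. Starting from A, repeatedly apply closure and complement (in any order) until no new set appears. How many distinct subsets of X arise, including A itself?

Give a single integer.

12

cl via duality: int({5,1,0}) = {5,0}, so X∖{5,0} = {6,1,3,2,4}
Write k for closure, c for complement:
  1. A     = {6,3,2,4}
  2. kA    = {6,1,3,2,4}
  3. cA    = {5,1,0}
  4. ckA   = {5,0}
  5. kcA   = {5,1,3,2,0,4}
  6. kckA  = {5,2,0,4}
  7. ckcA  = {6}
  8. ckckA = {6,1,3}
  9. kckcA = {6,2}
  10. kckckA = {6,1,3,2}
  11. ckckcA = {5,1,3,0,4}
  12. ckckckA = {5,0,4}
applying k or c yields no new set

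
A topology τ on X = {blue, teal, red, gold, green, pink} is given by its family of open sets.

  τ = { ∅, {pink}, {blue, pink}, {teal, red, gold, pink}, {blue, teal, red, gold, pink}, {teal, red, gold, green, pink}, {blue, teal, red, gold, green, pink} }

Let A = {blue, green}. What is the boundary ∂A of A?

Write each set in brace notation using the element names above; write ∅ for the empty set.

{blue, green}

interior: largest open inside A is ∅ (from ∅)
cl via duality: int({teal, red, gold, pink}) = {teal, red, gold, pink}, so X∖{teal, red, gold, pink} = {blue, green}
cl∖int = {blue, green}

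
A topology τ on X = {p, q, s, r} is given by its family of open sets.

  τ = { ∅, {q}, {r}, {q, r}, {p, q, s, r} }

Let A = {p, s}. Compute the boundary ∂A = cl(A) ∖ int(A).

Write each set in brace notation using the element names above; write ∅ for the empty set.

open subsets of A: ∅; so int(A) = ∅
closure: X∖int(X∖A) = X∖{q, r} = {p, s}
∂A = {p, s} minus ∅ = {p, s}

{p, s}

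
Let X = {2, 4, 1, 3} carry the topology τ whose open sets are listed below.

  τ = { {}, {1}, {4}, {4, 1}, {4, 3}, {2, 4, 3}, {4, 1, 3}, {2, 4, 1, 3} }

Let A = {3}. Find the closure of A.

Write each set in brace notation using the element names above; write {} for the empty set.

{2, 3}

closure: X∖int(X∖A) = X∖{4, 1} = {2, 3}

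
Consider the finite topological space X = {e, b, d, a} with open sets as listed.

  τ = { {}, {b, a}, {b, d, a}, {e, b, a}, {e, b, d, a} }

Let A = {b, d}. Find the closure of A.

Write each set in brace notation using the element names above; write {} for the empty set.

{e, b, d, a}

cl via duality: int({e, a}) = {}, so X∖{} = {e, b, d, a}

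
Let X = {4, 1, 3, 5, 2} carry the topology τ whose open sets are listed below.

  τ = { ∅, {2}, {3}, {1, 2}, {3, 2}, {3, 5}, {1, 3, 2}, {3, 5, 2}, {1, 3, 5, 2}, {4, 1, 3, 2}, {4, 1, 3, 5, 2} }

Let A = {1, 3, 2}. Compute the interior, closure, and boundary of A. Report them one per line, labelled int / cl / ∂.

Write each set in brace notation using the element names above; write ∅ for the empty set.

opens ⊆ A: ∅, {2}, {3}, {1, 2}, {3, 2}, {1, 3, 2}; union → int = {1, 3, 2}
complement {4, 5}; its interior ∅; cl(A) = X∖∅ = {4, 1, 3, 5, 2}
boundary = {4, 1, 3, 5, 2} ∖ {1, 3, 2} = {4, 5}

int(A) = {1, 3, 2}
cl(A)  = {4, 1, 3, 5, 2}
∂A     = {4, 5}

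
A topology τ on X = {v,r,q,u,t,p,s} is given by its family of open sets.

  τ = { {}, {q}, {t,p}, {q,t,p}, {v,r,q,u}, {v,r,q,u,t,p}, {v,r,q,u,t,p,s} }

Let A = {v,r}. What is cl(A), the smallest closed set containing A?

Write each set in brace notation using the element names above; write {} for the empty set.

complement {q,u,t,p,s}; its interior {q,t,p}; cl(A) = X∖{q,t,p} = {v,r,u,s}

{v,r,u,s}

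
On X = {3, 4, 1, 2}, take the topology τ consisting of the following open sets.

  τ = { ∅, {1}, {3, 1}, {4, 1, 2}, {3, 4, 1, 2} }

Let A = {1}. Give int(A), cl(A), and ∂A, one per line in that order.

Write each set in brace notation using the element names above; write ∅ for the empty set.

opens ⊆ A: ∅, {1}; union → int = {1}
complement {3, 4, 2}; its interior ∅; cl(A) = X∖∅ = {3, 4, 1, 2}
boundary = {3, 4, 1, 2} ∖ {1} = {3, 4, 2}

int(A) = {1}
cl(A)  = {3, 4, 1, 2}
∂A     = {3, 4, 2}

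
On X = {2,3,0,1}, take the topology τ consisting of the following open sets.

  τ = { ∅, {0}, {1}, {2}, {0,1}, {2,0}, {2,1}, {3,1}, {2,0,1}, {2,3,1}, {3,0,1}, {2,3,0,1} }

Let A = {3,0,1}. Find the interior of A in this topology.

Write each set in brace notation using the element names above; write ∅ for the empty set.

opens ⊆ A: ∅, {0}, {1}, {3,1}, {0,1}, {3,0,1}; union → int = {3,0,1}

{3,0,1}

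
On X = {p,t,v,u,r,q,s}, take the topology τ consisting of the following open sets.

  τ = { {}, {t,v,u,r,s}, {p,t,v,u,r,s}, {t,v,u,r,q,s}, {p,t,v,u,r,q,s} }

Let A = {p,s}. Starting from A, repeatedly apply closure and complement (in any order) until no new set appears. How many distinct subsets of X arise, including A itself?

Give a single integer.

cl via duality: int({t,v,u,r,q}) = {}, so X∖{} = {p,t,v,u,r,q,s}
Write k for closure, c for complement:
  1. A     = {p,s}
  2. kA    = {p,t,v,u,r,q,s}
  3. cA    = {t,v,u,r,q}
  4. ckA   = {}
applying k or c yields no new set

4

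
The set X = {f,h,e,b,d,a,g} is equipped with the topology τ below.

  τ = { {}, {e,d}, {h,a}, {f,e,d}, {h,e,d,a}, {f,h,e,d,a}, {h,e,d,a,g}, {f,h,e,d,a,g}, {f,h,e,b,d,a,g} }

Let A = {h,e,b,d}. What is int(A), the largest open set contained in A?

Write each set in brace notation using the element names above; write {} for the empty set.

interior: largest open inside A is {e,d} (from {}, {e,d})

{e,d}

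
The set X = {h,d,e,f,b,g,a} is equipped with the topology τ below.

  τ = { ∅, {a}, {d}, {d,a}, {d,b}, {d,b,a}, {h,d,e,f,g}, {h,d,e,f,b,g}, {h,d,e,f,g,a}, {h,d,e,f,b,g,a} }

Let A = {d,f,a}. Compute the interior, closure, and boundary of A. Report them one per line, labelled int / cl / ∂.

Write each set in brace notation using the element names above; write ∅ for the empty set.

U open, U⊆A: ∅, {d}, {a}, {d,a}. int(A) = ⋃ = {d,a}
X∖A={h,e,b,g}, int(X∖A)=∅, hence cl(A)={h,d,e,f,b,g,a}
∂A: remove int from cl → {h,e,f,b,g}

int(A) = {d,a}
cl(A)  = {h,d,e,f,b,g,a}
∂A     = {h,e,f,b,g}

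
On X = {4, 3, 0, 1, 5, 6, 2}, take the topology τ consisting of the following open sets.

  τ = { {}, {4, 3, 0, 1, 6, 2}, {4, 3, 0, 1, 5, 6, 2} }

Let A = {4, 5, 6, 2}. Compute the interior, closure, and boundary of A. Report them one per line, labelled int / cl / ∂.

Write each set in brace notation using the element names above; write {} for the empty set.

opens ⊆ A: {}; union → int = {}
complement {3, 0, 1}; its interior {}; cl(A) = X∖{} = {4, 3, 0, 1, 5, 6, 2}
boundary = {4, 3, 0, 1, 5, 6, 2} ∖ {} = {4, 3, 0, 1, 5, 6, 2}

int(A) = {}
cl(A)  = {4, 3, 0, 1, 5, 6, 2}
∂A     = {4, 3, 0, 1, 5, 6, 2}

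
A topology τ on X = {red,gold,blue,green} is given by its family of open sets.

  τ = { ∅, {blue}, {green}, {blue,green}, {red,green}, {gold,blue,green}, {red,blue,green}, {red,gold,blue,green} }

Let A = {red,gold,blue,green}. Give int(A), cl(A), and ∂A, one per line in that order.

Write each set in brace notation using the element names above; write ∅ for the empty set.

int(A) = {red,gold,blue,green}
cl(A)  = {red,gold,blue,green}
∂A     = ∅

open subsets of A: ∅, {green}, {blue}, {blue,green}, {red,green}, {gold,blue,green}, {red,blue,green}, {red,gold,blue,green}; so int(A) = {red,gold,blue,green}
closure: X∖int(X∖A) = X∖∅ = {red,gold,blue,green}
∂A = {red,gold,blue,green} minus {red,gold,blue,green} = ∅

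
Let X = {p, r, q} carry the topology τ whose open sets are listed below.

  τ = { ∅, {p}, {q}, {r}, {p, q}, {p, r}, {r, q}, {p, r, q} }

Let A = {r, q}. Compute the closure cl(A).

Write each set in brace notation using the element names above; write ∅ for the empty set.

{r, q}

closure: X∖int(X∖A) = X∖{p} = {r, q}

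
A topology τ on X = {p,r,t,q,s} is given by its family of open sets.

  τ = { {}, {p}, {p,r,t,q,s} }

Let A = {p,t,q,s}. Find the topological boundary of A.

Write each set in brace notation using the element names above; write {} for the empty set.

{r,t,q,s}

U open, U⊆A: {}, {p}. int(A) = ⋃ = {p}
X∖A={r}, int(X∖A)={}, hence cl(A)={p,r,t,q,s}
∂A: remove int from cl → {r,t,q,s}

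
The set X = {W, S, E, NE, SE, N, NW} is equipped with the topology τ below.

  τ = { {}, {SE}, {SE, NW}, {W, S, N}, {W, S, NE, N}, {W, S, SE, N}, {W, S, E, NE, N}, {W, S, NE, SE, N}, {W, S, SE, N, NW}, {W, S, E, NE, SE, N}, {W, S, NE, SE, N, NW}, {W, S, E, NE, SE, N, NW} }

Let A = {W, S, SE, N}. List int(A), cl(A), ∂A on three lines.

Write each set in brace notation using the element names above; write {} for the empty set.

interior: largest open inside A is {W, S, SE, N} (from {}, {SE}, {W, S, N}, {W, S, SE, N})
cl via duality: int({E, NE, NW}) = {}, so X∖{} = {W, S, E, NE, SE, N, NW}
cl∖int = {E, NE, NW}

int(A) = {W, S, SE, N}
cl(A)  = {W, S, E, NE, SE, N, NW}
∂A     = {E, NE, NW}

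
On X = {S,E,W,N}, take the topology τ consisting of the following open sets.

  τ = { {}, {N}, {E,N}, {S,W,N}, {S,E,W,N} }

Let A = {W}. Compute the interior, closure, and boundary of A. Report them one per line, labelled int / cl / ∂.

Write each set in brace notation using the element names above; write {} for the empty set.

interior: largest open inside A is {} (from {})
cl via duality: int({S,E,N}) = {E,N}, so X∖{E,N} = {S,W}
cl∖int = {S,W}

int(A) = {}
cl(A)  = {S,W}
∂A     = {S,W}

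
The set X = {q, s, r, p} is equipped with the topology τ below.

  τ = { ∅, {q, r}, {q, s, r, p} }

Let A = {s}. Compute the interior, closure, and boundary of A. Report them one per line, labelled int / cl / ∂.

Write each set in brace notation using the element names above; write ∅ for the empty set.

int(A) = ∅
cl(A)  = {s, p}
∂A     = {s, p}

interior: largest open inside A is ∅ (from ∅)
cl via duality: int({q, r, p}) = {q, r}, so X∖{q, r} = {s, p}
cl∖int = {s, p}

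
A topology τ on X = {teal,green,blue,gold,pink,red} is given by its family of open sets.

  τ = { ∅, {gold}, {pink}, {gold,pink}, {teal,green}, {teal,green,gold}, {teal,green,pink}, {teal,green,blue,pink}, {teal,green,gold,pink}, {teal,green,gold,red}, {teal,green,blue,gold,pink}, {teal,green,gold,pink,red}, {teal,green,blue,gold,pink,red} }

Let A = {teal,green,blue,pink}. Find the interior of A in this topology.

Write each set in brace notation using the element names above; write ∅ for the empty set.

{teal,green,blue,pink}

U open, U⊆A: ∅, {pink}, {teal,green}, {teal,green,pink}, {teal,green,blue,pink}. int(A) = ⋃ = {teal,green,blue,pink}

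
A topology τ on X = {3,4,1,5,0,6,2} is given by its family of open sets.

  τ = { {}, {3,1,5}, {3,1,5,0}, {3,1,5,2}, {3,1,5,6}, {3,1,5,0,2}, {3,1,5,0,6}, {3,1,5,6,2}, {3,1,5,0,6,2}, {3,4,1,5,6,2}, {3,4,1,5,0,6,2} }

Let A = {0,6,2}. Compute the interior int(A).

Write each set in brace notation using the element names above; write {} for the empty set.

{}

open subsets of A: {}; so int(A) = {}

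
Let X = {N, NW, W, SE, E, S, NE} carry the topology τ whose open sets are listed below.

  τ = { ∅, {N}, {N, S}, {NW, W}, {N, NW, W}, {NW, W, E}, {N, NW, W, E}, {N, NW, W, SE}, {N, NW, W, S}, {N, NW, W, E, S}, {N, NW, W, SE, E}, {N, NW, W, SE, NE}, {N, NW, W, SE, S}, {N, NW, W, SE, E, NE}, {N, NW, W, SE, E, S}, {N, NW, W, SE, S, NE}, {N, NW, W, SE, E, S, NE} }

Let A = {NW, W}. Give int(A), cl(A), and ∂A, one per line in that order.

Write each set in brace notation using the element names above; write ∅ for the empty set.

U open, U⊆A: ∅, {NW, W}. int(A) = ⋃ = {NW, W}
X∖A={N, SE, E, S, NE}, int(X∖A)={N, S}, hence cl(A)={NW, W, SE, E, NE}
∂A: remove int from cl → {SE, E, NE}

int(A) = {NW, W}
cl(A)  = {NW, W, SE, E, NE}
∂A     = {SE, E, NE}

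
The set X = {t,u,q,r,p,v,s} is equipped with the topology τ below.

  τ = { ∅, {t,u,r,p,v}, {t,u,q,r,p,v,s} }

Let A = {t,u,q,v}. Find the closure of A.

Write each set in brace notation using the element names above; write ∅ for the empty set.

{t,u,q,r,p,v,s}

cl via duality: int({r,p,s}) = ∅, so X∖∅ = {t,u,q,r,p,v,s}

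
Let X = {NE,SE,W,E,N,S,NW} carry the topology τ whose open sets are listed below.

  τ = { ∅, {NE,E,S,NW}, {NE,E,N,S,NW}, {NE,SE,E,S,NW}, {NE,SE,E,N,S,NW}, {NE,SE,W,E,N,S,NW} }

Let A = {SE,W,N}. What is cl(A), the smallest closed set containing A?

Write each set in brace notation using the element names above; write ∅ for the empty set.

X∖A={NE,E,S,NW}, int(X∖A)={NE,E,S,NW}, hence cl(A)={SE,W,N}

{SE,W,N}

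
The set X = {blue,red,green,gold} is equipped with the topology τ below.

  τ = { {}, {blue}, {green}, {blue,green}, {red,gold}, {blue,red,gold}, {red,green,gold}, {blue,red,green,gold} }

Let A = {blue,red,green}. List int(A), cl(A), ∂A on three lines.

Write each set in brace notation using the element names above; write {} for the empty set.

int(A) = {blue,green}
cl(A)  = {blue,red,green,gold}
∂A     = {red,gold}

opens ⊆ A: {}, {green}, {blue}, {blue,green}; union → int = {blue,green}
complement {gold}; its interior {}; cl(A) = X∖{} = {blue,red,green,gold}
boundary = {blue,red,green,gold} ∖ {blue,green} = {red,gold}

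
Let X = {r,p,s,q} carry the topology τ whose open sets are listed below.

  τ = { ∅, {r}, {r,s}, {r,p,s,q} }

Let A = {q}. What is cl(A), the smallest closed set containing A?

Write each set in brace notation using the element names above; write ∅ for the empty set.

cl via duality: int({r,p,s}) = {r,s}, so X∖{r,s} = {p,q}

{p,q}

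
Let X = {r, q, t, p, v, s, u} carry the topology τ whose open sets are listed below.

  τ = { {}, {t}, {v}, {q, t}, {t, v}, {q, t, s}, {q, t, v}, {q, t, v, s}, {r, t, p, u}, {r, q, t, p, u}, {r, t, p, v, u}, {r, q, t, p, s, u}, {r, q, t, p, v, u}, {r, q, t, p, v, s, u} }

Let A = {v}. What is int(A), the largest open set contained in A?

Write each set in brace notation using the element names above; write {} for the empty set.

{v}

opens ⊆ A: {}, {v}; union → int = {v}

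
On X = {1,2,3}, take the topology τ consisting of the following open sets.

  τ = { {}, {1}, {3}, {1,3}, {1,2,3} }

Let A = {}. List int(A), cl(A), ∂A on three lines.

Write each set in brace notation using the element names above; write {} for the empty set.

int(A) = {}
cl(A)  = {}
∂A     = {}

open subsets of A: {}; so int(A) = {}
closure: X∖int(X∖A) = X∖{1,2,3} = {}
∂A = {} minus {} = {}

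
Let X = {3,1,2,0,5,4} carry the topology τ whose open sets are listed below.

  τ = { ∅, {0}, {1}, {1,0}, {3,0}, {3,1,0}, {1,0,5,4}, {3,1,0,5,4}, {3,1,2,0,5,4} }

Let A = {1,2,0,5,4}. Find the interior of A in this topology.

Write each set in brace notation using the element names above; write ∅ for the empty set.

{1,0,5,4}

open subsets of A: ∅, {0}, {1}, {1,0}, {1,0,5,4}; so int(A) = {1,0,5,4}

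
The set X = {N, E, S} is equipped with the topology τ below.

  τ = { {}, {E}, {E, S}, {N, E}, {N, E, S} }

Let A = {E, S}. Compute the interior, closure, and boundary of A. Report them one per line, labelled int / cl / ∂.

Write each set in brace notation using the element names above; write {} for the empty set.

opens ⊆ A: {}, {E}, {E, S}; union → int = {E, S}
complement {N}; its interior {}; cl(A) = X∖{} = {N, E, S}
boundary = {N, E, S} ∖ {E, S} = {N}

int(A) = {E, S}
cl(A)  = {N, E, S}
∂A     = {N}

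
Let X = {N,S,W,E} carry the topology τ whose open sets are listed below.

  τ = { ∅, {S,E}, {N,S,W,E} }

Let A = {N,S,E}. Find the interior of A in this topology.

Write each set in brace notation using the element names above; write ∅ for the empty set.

open subsets of A: ∅, {S,E}; so int(A) = {S,E}

{S,E}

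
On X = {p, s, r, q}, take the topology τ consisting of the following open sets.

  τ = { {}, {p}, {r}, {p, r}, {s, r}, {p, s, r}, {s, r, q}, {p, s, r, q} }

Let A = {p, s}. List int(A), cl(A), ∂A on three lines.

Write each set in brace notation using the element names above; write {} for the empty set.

interior: largest open inside A is {p} (from {}, {p})
cl via duality: int({r, q}) = {r}, so X∖{r} = {p, s, q}
cl∖int = {s, q}

int(A) = {p}
cl(A)  = {p, s, q}
∂A     = {s, q}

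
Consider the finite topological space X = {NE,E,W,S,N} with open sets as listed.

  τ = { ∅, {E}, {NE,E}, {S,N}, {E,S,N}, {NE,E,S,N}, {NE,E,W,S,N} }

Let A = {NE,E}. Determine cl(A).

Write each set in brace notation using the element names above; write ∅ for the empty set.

cl via duality: int({W,S,N}) = {S,N}, so X∖{S,N} = {NE,E,W}

{NE,E,W}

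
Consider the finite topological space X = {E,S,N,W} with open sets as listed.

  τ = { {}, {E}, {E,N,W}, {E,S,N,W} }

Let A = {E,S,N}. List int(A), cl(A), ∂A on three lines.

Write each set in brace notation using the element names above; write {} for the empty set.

open subsets of A: {}, {E}; so int(A) = {E}
closure: X∖int(X∖A) = X∖{} = {E,S,N,W}
∂A = {E,S,N,W} minus {E} = {S,N,W}

int(A) = {E}
cl(A)  = {E,S,N,W}
∂A     = {S,N,W}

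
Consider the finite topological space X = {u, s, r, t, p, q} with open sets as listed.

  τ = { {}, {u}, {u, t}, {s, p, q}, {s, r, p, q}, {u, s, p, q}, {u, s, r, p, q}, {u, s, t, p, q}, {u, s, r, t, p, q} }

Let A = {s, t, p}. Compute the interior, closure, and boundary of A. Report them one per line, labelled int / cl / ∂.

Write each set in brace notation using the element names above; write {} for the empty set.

int(A) = {}
cl(A)  = {s, r, t, p, q}
∂A     = {s, r, t, p, q}

open subsets of A: {}; so int(A) = {}
closure: X∖int(X∖A) = X∖{u} = {s, r, t, p, q}
∂A = {s, r, t, p, q} minus {} = {s, r, t, p, q}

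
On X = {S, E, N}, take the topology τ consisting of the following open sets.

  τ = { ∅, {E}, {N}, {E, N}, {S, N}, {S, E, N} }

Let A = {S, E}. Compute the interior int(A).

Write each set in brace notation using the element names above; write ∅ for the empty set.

{E}

U open, U⊆A: ∅, {E}. int(A) = ⋃ = {E}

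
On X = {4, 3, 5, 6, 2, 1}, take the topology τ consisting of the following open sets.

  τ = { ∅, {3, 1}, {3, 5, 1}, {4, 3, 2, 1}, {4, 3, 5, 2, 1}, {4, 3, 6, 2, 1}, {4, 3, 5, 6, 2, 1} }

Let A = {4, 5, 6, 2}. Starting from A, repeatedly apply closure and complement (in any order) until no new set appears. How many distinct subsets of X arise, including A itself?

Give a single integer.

4

closure: X∖int(X∖A) = X∖{3, 1} = {4, 5, 6, 2}
Let k=closure and c=complement:
  1. A     = {4, 5, 6, 2}
  2. cA    = {3, 1}
  3. kcA   = {4, 3, 5, 6, 2, 1}
  4. ckcA  = ∅
— saturated at 4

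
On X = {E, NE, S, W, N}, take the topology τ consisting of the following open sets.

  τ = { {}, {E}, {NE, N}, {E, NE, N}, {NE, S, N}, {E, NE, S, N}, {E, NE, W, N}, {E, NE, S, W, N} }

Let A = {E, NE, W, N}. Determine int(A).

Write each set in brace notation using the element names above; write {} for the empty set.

open subsets of A: {}, {E}, {NE, N}, {E, NE, N}, {E, NE, W, N}; so int(A) = {E, NE, W, N}

{E, NE, W, N}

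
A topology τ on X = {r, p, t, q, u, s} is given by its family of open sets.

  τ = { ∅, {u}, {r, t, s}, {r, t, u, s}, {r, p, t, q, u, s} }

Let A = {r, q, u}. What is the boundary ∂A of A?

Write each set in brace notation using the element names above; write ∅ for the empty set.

{r, p, t, q, s}

opens ⊆ A: ∅, {u}; union → int = {u}
complement {p, t, s}; its interior ∅; cl(A) = X∖∅ = {r, p, t, q, u, s}
boundary = {r, p, t, q, u, s} ∖ {u} = {r, p, t, q, s}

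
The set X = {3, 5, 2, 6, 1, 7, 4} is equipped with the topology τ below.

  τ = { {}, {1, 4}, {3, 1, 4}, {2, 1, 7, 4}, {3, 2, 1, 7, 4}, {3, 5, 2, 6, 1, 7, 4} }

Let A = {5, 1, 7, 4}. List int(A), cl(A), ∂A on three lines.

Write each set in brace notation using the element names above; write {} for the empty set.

int(A) = {1, 4}
cl(A)  = {3, 5, 2, 6, 1, 7, 4}
∂A     = {3, 5, 2, 6, 7}

interior: largest open inside A is {1, 4} (from {}, {1, 4})
cl via duality: int({3, 2, 6}) = {}, so X∖{} = {3, 5, 2, 6, 1, 7, 4}
cl∖int = {3, 5, 2, 6, 7}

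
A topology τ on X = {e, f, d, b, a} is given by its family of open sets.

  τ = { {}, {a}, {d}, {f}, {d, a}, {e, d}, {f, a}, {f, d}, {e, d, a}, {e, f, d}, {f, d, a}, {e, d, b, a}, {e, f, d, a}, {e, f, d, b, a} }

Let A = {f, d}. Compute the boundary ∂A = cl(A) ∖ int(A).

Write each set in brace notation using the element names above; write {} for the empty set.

{e, b}

open subsets of A: {}, {f}, {d}, {f, d}; so int(A) = {f, d}
closure: X∖int(X∖A) = X∖{a} = {e, f, d, b}
∂A = {e, f, d, b} minus {f, d} = {e, b}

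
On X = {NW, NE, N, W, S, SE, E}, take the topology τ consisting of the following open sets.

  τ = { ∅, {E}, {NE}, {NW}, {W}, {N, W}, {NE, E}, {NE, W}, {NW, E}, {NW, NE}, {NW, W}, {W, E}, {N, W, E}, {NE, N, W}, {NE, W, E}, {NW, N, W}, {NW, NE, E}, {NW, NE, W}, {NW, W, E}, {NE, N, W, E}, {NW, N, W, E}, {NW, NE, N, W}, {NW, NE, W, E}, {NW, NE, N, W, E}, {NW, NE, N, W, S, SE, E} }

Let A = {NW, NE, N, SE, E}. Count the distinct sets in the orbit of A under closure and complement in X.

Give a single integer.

cl via duality: int({W, S}) = {W}, so X∖{W} = {NW, NE, N, S, SE, E}
Write k for closure, c for complement:
  1. A     = {NW, NE, N, SE, E}
  2. kA    = {NW, NE, N, S, SE, E}
  3. cA    = {W, S}
  4. ckA   = {W}
  5. kcA   = {N, W, S, SE}
  6. ckcA  = {NW, NE, E}
  7. kckcA = {NW, NE, S, SE, E}
  8. ckckcA = {N, W}
applying k or c yields no new set

8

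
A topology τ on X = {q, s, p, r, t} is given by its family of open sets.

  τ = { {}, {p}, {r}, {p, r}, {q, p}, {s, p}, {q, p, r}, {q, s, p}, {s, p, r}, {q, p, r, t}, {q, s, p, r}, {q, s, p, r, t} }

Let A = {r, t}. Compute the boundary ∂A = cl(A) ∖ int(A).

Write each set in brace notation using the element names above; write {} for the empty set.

{t}

opens ⊆ A: {}, {r}; union → int = {r}
complement {q, s, p}; its interior {q, s, p}; cl(A) = X∖{q, s, p} = {r, t}
boundary = {r, t} ∖ {r} = {t}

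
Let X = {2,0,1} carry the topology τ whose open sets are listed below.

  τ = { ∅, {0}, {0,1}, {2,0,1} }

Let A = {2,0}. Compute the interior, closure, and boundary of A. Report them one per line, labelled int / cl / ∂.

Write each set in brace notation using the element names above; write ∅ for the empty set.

int(A) = {0}
cl(A)  = {2,0,1}
∂A     = {2,1}

open subsets of A: ∅, {0}; so int(A) = {0}
closure: X∖int(X∖A) = X∖∅ = {2,0,1}
∂A = {2,0,1} minus {0} = {2,1}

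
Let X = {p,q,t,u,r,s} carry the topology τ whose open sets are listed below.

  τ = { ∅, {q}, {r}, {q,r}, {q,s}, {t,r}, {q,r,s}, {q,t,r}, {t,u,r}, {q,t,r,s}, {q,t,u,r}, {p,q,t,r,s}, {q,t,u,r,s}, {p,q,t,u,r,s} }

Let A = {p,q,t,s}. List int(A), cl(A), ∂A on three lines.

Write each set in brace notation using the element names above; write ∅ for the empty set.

int(A) = {q,s}
cl(A)  = {p,q,t,u,s}
∂A     = {p,t,u}

U open, U⊆A: ∅, {q}, {q,s}. int(A) = ⋃ = {q,s}
X∖A={u,r}, int(X∖A)={r}, hence cl(A)={p,q,t,u,s}
∂A: remove int from cl → {p,t,u}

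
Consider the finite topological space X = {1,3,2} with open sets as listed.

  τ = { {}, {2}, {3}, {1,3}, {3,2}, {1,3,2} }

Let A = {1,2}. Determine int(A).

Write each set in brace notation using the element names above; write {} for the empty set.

open subsets of A: {}, {2}; so int(A) = {2}

{2}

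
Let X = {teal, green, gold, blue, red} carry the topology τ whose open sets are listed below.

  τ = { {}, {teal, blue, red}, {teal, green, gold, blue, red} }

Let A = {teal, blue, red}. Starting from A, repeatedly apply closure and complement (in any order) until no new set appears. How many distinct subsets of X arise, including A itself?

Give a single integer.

4

closure: X∖int(X∖A) = X∖{} = {teal, green, gold, blue, red}
Let k=closure and c=complement:
  1. A     = {teal, blue, red}
  2. kA    = {teal, green, gold, blue, red}
  3. cA    = {green, gold}
  4. ckA   = {}
— saturated at 4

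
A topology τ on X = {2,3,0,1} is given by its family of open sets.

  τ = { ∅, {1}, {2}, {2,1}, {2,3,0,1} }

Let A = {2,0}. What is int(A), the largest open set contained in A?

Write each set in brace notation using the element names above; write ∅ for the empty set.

{2}

open subsets of A: ∅, {2}; so int(A) = {2}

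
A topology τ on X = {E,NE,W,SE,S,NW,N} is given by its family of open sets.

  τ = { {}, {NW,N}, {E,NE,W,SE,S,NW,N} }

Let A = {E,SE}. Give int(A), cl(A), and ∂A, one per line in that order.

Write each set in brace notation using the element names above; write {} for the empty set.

int(A) = {}
cl(A)  = {E,NE,W,SE,S}
∂A     = {E,NE,W,SE,S}

open subsets of A: {}; so int(A) = {}
closure: X∖int(X∖A) = X∖{NW,N} = {E,NE,W,SE,S}
∂A = {E,NE,W,SE,S} minus {} = {E,NE,W,SE,S}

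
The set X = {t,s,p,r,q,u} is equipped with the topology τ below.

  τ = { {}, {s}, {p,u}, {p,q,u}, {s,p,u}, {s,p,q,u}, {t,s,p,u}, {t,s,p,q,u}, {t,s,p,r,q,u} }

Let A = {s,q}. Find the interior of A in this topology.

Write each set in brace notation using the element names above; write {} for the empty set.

U open, U⊆A: {}, {s}. int(A) = ⋃ = {s}

{s}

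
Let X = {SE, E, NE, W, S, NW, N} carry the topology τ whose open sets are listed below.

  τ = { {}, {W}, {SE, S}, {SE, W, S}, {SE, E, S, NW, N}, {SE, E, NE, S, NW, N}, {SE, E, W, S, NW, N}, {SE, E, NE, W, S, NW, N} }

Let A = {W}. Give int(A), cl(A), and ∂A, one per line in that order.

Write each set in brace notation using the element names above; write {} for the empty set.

int(A) = {W}
cl(A)  = {W}
∂A     = {}

open subsets of A: {}, {W}; so int(A) = {W}
closure: X∖int(X∖A) = X∖{SE, E, NE, S, NW, N} = {W}
∂A = {W} minus {W} = {}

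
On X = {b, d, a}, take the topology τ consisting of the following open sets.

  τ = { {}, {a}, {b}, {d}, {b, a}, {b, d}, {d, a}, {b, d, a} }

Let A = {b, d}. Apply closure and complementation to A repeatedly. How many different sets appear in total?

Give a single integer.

complement {a}; its interior {a}; cl(A) = X∖{a} = {b, d}
With k = closure, c = complement:
  1. A     = {b, d}
  2. cA    = {a}
k, c of each give nothing new

2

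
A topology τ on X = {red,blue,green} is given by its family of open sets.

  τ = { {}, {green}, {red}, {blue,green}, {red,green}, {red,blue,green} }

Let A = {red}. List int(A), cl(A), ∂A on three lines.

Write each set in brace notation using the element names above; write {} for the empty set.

int(A) = {red}
cl(A)  = {red}
∂A     = {}

interior: largest open inside A is {red} (from {}, {red})
cl via duality: int({blue,green}) = {blue,green}, so X∖{blue,green} = {red}
cl∖int = {}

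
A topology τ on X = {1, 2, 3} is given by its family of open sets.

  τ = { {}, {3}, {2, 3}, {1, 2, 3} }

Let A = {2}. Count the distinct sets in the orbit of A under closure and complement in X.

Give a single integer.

cl via duality: int({1, 3}) = {3}, so X∖{3} = {1, 2}
Write k for closure, c for complement:
  1. A     = {2}
  2. kA    = {1, 2}
  3. cA    = {1, 3}
  4. ckA   = {3}
  5. kcA   = {1, 2, 3}
  6. ckcA  = {}
applying k or c yields no new set

6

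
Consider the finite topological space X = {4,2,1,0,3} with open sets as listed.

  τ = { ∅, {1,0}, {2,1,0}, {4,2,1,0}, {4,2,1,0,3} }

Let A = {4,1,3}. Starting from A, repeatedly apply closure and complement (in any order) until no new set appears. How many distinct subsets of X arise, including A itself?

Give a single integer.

complement {2,0}; its interior ∅; cl(A) = X∖∅ = {4,2,1,0,3}
With k = closure, c = complement:
  1. A     = {4,1,3}
  2. kA    = {4,2,1,0,3}
  3. cA    = {2,0}
  4. ckA   = ∅
k, c of each give nothing new

4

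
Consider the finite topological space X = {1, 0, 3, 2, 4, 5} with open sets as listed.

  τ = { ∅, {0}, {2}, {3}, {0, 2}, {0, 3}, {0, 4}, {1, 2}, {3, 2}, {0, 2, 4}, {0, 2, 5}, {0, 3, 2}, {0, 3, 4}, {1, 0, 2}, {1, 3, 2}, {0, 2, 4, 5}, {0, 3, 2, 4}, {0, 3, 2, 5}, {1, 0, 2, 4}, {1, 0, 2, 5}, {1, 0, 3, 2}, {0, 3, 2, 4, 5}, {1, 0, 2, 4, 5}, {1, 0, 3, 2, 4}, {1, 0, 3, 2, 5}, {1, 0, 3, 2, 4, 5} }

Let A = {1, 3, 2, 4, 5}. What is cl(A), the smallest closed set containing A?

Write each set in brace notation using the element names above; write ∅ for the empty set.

{1, 3, 2, 4, 5}

cl via duality: int({0}) = {0}, so X∖{0} = {1, 3, 2, 4, 5}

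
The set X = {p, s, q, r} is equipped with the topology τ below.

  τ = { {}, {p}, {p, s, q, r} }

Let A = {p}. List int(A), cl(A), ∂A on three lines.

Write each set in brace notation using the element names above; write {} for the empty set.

int(A) = {p}
cl(A)  = {p, s, q, r}
∂A     = {s, q, r}

interior: largest open inside A is {p} (from {}, {p})
cl via duality: int({s, q, r}) = {}, so X∖{} = {p, s, q, r}
cl∖int = {s, q, r}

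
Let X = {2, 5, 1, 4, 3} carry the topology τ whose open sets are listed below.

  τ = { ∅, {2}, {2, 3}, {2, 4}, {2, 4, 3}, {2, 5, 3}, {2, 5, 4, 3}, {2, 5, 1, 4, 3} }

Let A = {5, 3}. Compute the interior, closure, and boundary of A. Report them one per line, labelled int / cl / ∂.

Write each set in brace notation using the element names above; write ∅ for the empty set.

int(A) = ∅
cl(A)  = {5, 1, 3}
∂A     = {5, 1, 3}

interior: largest open inside A is ∅ (from ∅)
cl via duality: int({2, 1, 4}) = {2, 4}, so X∖{2, 4} = {5, 1, 3}
cl∖int = {5, 1, 3}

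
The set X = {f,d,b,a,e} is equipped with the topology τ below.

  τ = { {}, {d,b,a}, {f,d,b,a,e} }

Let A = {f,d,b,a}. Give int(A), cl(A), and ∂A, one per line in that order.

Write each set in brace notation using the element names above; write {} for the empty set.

open subsets of A: {}, {d,b,a}; so int(A) = {d,b,a}
closure: X∖int(X∖A) = X∖{} = {f,d,b,a,e}
∂A = {f,d,b,a,e} minus {d,b,a} = {f,e}

int(A) = {d,b,a}
cl(A)  = {f,d,b,a,e}
∂A     = {f,e}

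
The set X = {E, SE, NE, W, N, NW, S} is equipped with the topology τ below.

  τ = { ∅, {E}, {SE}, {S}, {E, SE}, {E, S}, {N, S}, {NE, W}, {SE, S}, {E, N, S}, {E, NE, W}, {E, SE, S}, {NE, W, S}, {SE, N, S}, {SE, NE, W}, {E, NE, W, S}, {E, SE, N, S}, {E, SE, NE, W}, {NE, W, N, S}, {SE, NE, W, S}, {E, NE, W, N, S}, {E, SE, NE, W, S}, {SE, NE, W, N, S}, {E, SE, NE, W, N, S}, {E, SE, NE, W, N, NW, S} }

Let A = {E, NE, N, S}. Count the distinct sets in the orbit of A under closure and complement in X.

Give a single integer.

10

cl via duality: int({SE, W, NW}) = {SE}, so X∖{SE} = {E, NE, W, N, NW, S}
Write k for closure, c for complement:
  1. A     = {E, NE, N, S}
  2. kA    = {E, NE, W, N, NW, S}
  3. cA    = {SE, W, NW}
  4. ckA   = {SE}
  5. kcA   = {SE, NE, W, NW}
  6. kckA  = {SE, NW}
  7. ckcA  = {E, N, S}
  8. ckckA = {E, NE, W, N, S}
  9. kckcA = {E, N, NW, S}
  10. ckckcA = {SE, NE, W}
applying k or c yields no new set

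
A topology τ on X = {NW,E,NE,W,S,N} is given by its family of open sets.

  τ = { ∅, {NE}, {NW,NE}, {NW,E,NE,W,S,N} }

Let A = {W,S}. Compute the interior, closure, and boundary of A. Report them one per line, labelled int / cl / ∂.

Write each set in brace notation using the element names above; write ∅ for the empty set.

interior: largest open inside A is ∅ (from ∅)
cl via duality: int({NW,E,NE,N}) = {NW,NE}, so X∖{NW,NE} = {E,W,S,N}
cl∖int = {E,W,S,N}

int(A) = ∅
cl(A)  = {E,W,S,N}
∂A     = {E,W,S,N}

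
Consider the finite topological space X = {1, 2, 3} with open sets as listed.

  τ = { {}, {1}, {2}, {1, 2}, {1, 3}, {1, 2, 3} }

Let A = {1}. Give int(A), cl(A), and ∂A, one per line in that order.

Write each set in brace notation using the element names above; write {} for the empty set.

int(A) = {1}
cl(A)  = {1, 3}
∂A     = {3}

U open, U⊆A: {}, {1}. int(A) = ⋃ = {1}
X∖A={2, 3}, int(X∖A)={2}, hence cl(A)={1, 3}
∂A: remove int from cl → {3}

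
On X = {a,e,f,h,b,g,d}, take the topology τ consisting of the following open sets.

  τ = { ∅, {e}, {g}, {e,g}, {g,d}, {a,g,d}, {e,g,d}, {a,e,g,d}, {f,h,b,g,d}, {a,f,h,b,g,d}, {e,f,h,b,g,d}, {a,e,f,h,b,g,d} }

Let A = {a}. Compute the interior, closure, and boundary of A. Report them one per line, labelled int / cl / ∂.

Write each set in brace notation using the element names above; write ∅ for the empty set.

int(A) = ∅
cl(A)  = {a}
∂A     = {a}

opens ⊆ A: ∅; union → int = ∅
complement {e,f,h,b,g,d}; its interior {e,f,h,b,g,d}; cl(A) = X∖{e,f,h,b,g,d} = {a}
boundary = {a} ∖ ∅ = {a}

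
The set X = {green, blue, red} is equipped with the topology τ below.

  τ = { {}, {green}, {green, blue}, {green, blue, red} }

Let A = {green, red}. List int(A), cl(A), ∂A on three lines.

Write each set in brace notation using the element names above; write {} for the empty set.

open subsets of A: {}, {green}; so int(A) = {green}
closure: X∖int(X∖A) = X∖{} = {green, blue, red}
∂A = {green, blue, red} minus {green} = {blue, red}

int(A) = {green}
cl(A)  = {green, blue, red}
∂A     = {blue, red}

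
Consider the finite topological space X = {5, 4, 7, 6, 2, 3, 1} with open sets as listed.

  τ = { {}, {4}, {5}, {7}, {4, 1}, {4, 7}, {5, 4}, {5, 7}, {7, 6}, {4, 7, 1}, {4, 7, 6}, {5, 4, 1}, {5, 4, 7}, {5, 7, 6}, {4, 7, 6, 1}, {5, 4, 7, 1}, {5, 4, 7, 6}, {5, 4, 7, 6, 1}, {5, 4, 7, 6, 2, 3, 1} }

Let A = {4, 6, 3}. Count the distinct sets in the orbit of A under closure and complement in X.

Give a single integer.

cl via duality: int({5, 7, 2, 1}) = {5, 7}, so X∖{5, 7} = {4, 6, 2, 3, 1}
Write k for closure, c for complement:
  1. A     = {4, 6, 3}
  2. kA    = {4, 6, 2, 3, 1}
  3. cA    = {5, 7, 2, 1}
  4. ckA   = {5, 7}
  5. kcA   = {5, 7, 6, 2, 3, 1}
  6. kckA  = {5, 7, 6, 2, 3}
  7. ckcA  = {4}
  8. ckckA = {4, 1}
  9. kckcA = {4, 2, 3, 1}
  10. ckckcA = {5, 7, 6}
applying k or c yields no new set

10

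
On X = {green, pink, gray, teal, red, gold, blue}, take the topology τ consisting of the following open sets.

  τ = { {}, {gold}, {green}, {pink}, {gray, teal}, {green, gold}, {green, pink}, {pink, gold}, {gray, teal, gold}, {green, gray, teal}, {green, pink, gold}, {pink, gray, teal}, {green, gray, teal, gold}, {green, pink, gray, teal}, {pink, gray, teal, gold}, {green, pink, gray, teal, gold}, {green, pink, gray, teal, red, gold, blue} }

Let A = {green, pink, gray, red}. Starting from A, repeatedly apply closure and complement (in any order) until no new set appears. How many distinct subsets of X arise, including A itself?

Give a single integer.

10

closure: X∖int(X∖A) = X∖{gold} = {green, pink, gray, teal, red, blue}
Let k=closure and c=complement:
  1. A     = {green, pink, gray, red}
  2. kA    = {green, pink, gray, teal, red, blue}
  3. cA    = {teal, gold, blue}
  4. ckA   = {gold}
  5. kcA   = {gray, teal, red, gold, blue}
  6. kckA  = {red, gold, blue}
  7. ckcA  = {green, pink}
  8. ckckA = {green, pink, gray, teal}
  9. kckcA = {green, pink, red, blue}
  10. ckckcA = {gray, teal, gold}
— saturated at 10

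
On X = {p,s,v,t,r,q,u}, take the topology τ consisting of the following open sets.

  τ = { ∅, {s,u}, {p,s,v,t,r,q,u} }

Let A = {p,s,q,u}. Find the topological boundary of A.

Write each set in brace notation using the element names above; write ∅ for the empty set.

{p,v,t,r,q}

opens ⊆ A: ∅, {s,u}; union → int = {s,u}
complement {v,t,r}; its interior ∅; cl(A) = X∖∅ = {p,s,v,t,r,q,u}
boundary = {p,s,v,t,r,q,u} ∖ {s,u} = {p,v,t,r,q}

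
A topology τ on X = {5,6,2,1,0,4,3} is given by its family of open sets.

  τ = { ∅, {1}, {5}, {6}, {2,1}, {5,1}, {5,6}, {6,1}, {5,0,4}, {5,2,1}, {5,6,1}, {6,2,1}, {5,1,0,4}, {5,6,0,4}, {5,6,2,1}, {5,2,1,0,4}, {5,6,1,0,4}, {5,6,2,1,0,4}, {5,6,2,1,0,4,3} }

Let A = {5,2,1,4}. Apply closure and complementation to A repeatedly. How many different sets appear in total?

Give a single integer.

cl via duality: int({6,0,3}) = {6}, so X∖{6} = {5,2,1,0,4,3}
Write k for closure, c for complement:
  1. A     = {5,2,1,4}
  2. kA    = {5,2,1,0,4,3}
  3. cA    = {6,0,3}
  4. ckA   = {6}
  5. kcA   = {6,0,4,3}
  6. kckA  = {6,3}
  7. ckcA  = {5,2,1}
  8. ckckA = {5,2,1,0,4}
applying k or c yields no new set

8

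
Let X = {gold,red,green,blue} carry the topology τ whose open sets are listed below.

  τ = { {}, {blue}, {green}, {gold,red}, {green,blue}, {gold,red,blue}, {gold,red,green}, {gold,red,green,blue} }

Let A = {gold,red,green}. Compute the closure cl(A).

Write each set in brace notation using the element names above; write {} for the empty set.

{gold,red,green}

cl via duality: int({blue}) = {blue}, so X∖{blue} = {gold,red,green}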